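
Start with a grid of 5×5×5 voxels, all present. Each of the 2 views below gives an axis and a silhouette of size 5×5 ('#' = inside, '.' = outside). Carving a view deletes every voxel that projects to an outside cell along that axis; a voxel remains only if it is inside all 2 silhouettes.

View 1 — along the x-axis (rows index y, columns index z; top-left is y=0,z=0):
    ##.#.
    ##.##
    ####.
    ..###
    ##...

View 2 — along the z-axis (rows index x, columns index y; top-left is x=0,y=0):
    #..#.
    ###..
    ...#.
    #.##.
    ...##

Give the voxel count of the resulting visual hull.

start: 5×5×5 = 125 voxels
step 1: project along x, AND mask (16/25) → |grid| = 80
step 2: project along z, AND mask (11/25) → |grid| = 35

remaining voxels: 35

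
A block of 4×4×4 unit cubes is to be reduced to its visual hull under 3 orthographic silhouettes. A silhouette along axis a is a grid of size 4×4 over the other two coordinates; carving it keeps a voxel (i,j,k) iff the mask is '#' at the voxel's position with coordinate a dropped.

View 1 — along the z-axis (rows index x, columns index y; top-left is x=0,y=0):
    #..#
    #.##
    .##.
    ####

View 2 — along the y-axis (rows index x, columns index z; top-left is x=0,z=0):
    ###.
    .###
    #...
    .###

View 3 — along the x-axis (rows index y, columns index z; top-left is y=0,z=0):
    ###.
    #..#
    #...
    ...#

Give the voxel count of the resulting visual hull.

voxel count = 12

start: 4×4×4 = 64 voxels
after view 1 [z-axis, 11 of 16 cells solid] → remaining = 44
after view 2 [y-axis, 10 of 16 cells solid] → remaining = 29
after view 3 [x-axis, 7 of 16 cells solid] → remaining = 12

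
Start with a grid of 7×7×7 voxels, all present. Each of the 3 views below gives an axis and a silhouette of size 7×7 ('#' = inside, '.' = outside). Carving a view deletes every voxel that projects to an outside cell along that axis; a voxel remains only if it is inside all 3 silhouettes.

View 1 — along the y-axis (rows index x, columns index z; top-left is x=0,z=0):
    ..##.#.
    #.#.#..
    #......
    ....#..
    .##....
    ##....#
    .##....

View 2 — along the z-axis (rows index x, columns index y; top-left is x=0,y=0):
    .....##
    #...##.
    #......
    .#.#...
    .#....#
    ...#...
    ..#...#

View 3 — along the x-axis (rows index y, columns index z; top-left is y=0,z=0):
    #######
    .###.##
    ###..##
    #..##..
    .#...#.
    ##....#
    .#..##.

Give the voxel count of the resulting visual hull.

initial block: 7^3 = 343
  1. axis=1 (XZ plane), |mask|=15  ⇒  voxels=105
  2. axis=2 (XY plane), |mask|=13  ⇒  voxels=29
  3. axis=0 (YZ plane), |mask|=28  ⇒  voxels=14

remaining voxels: 14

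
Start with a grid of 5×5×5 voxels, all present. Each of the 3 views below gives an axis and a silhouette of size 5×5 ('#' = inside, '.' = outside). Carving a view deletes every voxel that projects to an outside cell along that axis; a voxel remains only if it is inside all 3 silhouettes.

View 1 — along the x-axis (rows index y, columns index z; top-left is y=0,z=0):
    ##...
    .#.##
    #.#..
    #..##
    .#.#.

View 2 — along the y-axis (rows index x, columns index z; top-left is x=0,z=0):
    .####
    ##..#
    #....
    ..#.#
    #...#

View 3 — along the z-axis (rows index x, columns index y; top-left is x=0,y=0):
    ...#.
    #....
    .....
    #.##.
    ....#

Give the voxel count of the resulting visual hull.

remaining voxels: 6

start: 5×5×5 = 125 voxels
  1. axis=0 (YZ plane), |mask|=12  ⇒  voxels=60
  2. axis=1 (XZ plane), |mask|=12  ⇒  voxels=28
  3. axis=2 (XY plane), |mask|=6  ⇒  voxels=6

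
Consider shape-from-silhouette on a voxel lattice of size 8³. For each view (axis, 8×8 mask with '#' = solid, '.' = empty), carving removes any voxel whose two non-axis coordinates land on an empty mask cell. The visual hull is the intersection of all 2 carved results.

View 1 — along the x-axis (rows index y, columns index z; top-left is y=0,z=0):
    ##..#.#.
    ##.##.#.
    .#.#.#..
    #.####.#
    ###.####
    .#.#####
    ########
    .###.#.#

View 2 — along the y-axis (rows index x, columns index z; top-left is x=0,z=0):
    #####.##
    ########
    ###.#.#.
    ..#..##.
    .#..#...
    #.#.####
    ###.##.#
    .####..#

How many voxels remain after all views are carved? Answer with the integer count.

initial block: 8^3 = 512
[1] x-view keeps 44 columns → grid now 352
[2] y-view keeps 42 columns → grid now 229

229 voxels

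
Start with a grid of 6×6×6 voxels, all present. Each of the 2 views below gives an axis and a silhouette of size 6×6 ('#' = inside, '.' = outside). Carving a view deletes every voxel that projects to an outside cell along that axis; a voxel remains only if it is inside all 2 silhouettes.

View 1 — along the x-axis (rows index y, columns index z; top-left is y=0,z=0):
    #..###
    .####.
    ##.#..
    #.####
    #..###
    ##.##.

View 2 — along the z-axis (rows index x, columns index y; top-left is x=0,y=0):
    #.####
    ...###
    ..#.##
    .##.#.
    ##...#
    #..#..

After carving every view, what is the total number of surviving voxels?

76 voxels

initial block: 6^3 = 216
after view 1 [x-axis, 24 of 36 cells solid] → remaining = 144
after view 2 [z-axis, 19 of 36 cells solid] → remaining = 76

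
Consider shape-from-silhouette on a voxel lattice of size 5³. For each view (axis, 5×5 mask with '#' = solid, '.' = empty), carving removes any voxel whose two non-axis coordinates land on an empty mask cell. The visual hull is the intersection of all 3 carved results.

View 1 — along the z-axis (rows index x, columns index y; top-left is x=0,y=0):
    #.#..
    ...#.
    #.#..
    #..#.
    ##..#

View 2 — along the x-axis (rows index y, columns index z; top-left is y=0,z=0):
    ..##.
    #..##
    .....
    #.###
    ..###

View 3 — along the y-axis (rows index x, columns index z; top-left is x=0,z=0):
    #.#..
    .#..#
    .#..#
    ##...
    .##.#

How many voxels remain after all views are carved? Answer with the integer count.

full grid |V| = 125
  1. axis=2 (XY plane), |mask|=10  ⇒  voxels=50
  2. axis=0 (YZ plane), |mask|=12  ⇒  voxels=22
  3. axis=1 (XZ plane), |mask|=11  ⇒  voxels=7

7 voxels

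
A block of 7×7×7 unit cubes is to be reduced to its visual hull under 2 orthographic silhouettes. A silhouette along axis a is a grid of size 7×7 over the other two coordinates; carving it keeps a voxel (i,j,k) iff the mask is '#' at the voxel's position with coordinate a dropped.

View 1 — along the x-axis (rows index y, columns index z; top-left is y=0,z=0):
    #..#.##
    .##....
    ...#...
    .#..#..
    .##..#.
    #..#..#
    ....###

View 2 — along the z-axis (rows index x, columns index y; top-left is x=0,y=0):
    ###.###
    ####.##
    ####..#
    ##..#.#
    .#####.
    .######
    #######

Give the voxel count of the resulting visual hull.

98 voxels

initial block: 7^3 = 343
step 1: project along x, AND mask (18/49) → |grid| = 126
step 2: project along z, AND mask (39/49) → |grid| = 98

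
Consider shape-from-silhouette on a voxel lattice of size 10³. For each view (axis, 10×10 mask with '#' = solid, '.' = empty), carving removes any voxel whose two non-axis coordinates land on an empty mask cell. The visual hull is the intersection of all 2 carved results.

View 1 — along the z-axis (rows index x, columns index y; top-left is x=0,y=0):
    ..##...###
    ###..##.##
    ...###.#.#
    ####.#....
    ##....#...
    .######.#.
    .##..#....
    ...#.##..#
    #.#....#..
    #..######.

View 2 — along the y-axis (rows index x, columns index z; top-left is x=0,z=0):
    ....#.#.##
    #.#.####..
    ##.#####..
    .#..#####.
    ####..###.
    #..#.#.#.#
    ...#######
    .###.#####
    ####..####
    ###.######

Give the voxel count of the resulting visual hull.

initial block: 10^3 = 1000
  1. axis=2 (XY plane), |mask|=49  ⇒  voxels=490
  2. axis=1 (XZ plane), |mask|=67  ⇒  voxels=323

|visual hull| = 323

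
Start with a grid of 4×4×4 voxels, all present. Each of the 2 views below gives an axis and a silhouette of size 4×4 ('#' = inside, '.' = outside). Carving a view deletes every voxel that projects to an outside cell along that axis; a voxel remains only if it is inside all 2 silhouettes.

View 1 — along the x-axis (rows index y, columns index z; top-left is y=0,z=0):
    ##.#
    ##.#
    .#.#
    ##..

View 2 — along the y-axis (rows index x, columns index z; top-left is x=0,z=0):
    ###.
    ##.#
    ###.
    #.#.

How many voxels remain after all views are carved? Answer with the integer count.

|visual hull| = 27

before carving: 64 voxels (4×4×4)
  1. axis=0 (YZ plane), |mask|=10  ⇒  voxels=40
  2. axis=1 (XZ plane), |mask|=11  ⇒  voxels=27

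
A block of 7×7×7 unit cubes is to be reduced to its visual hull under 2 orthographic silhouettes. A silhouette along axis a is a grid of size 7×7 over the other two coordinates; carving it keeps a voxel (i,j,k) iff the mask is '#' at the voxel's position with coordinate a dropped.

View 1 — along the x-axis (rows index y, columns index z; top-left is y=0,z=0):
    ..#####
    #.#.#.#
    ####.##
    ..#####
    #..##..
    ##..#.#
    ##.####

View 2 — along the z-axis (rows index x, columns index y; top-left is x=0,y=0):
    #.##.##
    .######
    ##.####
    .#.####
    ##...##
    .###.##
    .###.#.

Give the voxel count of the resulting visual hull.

initial block: 7^3 = 343
[1] x-view keeps 33 columns → grid now 231
[2] z-view keeps 35 columns → grid now 166

166 voxels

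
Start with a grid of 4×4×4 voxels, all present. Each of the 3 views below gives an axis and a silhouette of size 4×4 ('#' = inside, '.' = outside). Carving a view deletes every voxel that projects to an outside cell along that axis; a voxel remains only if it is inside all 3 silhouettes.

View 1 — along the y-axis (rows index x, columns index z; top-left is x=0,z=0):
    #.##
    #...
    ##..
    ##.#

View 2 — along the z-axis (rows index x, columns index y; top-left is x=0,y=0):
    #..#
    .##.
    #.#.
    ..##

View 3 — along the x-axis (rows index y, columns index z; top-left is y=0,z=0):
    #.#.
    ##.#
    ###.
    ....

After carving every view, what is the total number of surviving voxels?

9 voxels

full grid |V| = 64
after view 1 [y-axis, 9 of 16 cells solid] → remaining = 36
after view 2 [z-axis, 8 of 16 cells solid] → remaining = 18
after view 3 [x-axis, 8 of 16 cells solid] → remaining = 9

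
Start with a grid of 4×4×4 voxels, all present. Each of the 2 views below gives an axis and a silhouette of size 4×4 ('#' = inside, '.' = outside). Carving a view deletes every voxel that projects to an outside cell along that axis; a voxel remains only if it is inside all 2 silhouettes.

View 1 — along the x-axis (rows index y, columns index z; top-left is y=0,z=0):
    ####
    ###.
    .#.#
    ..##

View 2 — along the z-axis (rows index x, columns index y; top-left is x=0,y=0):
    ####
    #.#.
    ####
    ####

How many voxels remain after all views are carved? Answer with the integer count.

39 voxels

start: 4×4×4 = 64 voxels
  1. axis=0 (YZ plane), |mask|=11  ⇒  voxels=44
  2. axis=2 (XY plane), |mask|=14  ⇒  voxels=39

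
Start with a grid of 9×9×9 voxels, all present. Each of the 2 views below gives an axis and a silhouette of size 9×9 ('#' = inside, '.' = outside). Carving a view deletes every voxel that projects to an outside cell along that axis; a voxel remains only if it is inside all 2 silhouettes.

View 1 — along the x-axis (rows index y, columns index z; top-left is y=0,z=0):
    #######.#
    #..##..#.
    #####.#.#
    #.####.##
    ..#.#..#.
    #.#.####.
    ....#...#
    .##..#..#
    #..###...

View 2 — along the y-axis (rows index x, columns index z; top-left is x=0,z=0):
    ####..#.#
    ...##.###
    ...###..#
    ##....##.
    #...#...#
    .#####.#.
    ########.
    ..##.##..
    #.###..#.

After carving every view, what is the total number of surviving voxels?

full grid |V| = 729
step 1: project along x, AND mask (45/81) → |grid| = 405
step 2: project along y, AND mask (45/81) → |grid| = 230

230 voxels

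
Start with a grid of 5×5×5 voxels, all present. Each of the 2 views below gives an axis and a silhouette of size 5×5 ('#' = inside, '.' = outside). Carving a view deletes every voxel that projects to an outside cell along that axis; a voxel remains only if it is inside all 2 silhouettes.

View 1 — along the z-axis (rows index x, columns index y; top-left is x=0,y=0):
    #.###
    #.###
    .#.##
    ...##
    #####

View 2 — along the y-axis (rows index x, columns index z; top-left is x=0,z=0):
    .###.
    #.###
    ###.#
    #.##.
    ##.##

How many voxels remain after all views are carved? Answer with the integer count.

start: 5×5×5 = 125 voxels
carve view 1 (along z, XY-mask fill 18/25): 90 voxels remain
carve view 2 (along y, XZ-mask fill 18/25): 66 voxels remain

remaining voxels: 66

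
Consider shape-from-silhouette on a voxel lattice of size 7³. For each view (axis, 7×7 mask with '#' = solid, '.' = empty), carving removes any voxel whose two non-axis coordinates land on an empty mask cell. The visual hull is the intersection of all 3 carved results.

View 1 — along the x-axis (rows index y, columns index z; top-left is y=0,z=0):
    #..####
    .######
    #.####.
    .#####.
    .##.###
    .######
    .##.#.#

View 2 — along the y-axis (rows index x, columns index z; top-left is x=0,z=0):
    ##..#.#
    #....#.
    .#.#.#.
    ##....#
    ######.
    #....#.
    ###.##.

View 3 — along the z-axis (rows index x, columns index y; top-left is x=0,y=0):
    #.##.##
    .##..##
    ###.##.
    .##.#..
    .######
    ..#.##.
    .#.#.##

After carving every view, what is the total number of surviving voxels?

start: 7×7×7 = 343 voxels
V1 x: intersect with YZ mask (36 set) -- 252 left
V2 y: intersect with XZ mask (25 set) -- 120 left
V3 z: intersect with XY mask (30 set) -- 80 left

voxel count = 80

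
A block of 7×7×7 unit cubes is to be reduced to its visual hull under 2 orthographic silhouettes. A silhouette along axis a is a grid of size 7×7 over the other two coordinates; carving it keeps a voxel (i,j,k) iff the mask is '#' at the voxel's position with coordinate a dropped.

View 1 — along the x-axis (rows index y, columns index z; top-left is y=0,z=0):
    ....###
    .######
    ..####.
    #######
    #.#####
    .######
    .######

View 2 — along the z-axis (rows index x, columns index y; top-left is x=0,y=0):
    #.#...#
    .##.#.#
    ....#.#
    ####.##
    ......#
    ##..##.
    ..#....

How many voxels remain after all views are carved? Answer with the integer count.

initial block: 7^3 = 343
  1. axis=0 (YZ plane), |mask|=38  ⇒  voxels=266
  2. axis=2 (XY plane), |mask|=21  ⇒  voxels=110

110 voxels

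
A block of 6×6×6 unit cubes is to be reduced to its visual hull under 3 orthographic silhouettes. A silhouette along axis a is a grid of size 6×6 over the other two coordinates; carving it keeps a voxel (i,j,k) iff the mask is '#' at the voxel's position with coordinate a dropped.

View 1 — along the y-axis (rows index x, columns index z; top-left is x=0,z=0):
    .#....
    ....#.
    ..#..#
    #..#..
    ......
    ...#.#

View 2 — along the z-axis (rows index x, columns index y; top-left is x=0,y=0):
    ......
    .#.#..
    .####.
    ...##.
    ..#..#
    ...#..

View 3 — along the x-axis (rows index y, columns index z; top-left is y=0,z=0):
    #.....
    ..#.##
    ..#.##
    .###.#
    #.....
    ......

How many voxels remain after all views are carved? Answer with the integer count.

initial block: 6^3 = 216
  1. axis=1 (XZ plane), |mask|=8  ⇒  voxels=48
  2. axis=2 (XY plane), |mask|=11  ⇒  voxels=16
  3. axis=0 (YZ plane), |mask|=12  ⇒  voxels=11

remaining voxels: 11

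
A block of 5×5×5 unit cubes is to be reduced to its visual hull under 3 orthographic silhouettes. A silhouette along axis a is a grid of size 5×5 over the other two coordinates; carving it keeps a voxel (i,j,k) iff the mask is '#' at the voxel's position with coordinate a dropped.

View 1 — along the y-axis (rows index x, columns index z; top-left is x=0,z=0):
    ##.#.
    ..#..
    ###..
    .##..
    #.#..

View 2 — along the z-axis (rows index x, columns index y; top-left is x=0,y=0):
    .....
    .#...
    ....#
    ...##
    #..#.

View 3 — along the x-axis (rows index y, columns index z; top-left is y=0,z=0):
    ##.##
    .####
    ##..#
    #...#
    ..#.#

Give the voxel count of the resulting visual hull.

before carving: 125 voxels (5×5×5)
after view 1 [y-axis, 11 of 25 cells solid] → remaining = 55
after view 2 [z-axis, 6 of 25 cells solid] → remaining = 12
after view 3 [x-axis, 15 of 25 cells solid] → remaining = 5

remaining voxels: 5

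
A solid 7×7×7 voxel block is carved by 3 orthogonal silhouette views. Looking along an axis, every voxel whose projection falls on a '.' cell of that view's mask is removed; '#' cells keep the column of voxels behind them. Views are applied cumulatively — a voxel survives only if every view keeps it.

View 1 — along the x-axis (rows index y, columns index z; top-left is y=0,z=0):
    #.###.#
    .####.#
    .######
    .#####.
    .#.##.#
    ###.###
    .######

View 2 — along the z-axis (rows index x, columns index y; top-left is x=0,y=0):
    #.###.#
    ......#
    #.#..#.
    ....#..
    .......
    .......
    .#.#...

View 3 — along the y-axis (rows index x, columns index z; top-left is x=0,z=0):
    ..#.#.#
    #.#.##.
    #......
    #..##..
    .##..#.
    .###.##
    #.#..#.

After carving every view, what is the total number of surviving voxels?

|visual hull| = 23

full grid |V| = 343
[1] x-view keeps 37 columns → grid now 259
[2] z-view keeps 12 columns → grid now 63
[3] y-view keeps 22 columns → grid now 23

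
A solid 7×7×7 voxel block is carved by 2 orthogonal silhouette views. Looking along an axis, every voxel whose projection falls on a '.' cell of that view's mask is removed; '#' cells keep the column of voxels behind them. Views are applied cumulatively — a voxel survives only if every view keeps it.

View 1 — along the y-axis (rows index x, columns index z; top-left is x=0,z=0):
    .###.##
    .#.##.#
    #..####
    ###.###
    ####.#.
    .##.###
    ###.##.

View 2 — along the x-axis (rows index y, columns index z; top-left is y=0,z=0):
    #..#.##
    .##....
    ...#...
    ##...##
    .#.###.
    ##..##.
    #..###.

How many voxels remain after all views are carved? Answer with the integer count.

|visual hull| = 116

initial block: 7^3 = 343
after view 1 [y-axis, 35 of 49 cells solid] → remaining = 245
after view 2 [x-axis, 23 of 49 cells solid] → remaining = 116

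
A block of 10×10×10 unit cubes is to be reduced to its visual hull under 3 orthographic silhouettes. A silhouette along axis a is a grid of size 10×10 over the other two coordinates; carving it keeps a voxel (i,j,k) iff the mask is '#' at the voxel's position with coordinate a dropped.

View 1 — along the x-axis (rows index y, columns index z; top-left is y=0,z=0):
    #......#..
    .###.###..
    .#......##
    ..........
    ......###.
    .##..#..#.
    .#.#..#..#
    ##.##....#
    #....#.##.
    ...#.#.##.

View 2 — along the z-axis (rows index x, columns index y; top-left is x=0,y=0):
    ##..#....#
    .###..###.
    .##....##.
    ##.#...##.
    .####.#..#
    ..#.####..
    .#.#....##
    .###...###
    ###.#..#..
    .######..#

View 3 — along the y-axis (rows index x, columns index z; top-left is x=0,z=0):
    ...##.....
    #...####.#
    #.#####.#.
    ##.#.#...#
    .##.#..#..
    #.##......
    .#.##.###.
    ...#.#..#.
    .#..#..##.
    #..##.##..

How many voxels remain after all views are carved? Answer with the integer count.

before carving: 1000 voxels (10×10×10)
[1] x-view keeps 35 columns → grid now 350
[2] z-view keeps 52 columns → grid now 190
[3] y-view keeps 45 columns → grid now 82

|visual hull| = 82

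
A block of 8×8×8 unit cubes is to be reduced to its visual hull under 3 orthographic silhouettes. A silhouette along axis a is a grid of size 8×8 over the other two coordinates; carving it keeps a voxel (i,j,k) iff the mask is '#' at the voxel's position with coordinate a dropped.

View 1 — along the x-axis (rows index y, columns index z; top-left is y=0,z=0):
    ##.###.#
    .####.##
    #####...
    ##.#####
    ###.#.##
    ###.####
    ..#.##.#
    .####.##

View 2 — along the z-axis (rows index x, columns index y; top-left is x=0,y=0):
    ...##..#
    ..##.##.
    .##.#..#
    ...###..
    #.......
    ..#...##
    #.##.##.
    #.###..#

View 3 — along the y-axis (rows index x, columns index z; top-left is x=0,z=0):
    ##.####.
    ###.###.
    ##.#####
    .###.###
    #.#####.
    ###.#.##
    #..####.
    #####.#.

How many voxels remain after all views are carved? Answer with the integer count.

before carving: 512 voxels (8×8×8)
V1 x: intersect with YZ mask (47 set) -- 376 left
V2 z: intersect with XY mask (28 set) -- 165 left
V3 y: intersect with XZ mask (48 set) -- 123 left

123 voxels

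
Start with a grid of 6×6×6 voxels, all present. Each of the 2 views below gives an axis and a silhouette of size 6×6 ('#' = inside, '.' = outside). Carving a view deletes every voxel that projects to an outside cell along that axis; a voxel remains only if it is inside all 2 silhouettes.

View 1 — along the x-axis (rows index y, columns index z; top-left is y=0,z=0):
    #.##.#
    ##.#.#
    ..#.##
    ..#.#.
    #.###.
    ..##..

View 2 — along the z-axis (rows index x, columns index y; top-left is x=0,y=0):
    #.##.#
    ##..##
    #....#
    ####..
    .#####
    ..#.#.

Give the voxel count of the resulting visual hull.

initial block: 6^3 = 216
carve view 1 (along x, YZ-mask fill 19/36): 114 voxels remain
carve view 2 (along z, XY-mask fill 21/36): 66 voxels remain

remaining voxels: 66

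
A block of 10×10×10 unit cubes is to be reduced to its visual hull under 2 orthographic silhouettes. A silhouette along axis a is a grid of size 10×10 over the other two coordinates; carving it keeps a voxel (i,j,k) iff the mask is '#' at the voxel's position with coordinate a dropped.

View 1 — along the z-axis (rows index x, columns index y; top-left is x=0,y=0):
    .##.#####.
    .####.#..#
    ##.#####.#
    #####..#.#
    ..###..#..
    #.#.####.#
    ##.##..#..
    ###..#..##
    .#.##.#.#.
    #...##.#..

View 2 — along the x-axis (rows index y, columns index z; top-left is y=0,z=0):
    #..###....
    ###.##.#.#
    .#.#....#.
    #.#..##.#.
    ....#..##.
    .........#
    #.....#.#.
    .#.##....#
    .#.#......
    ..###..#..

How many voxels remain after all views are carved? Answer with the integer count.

222 voxels

initial block: 10^3 = 1000
after view 1 [z-axis, 59 of 100 cells solid] → remaining = 590
after view 2 [x-axis, 36 of 100 cells solid] → remaining = 222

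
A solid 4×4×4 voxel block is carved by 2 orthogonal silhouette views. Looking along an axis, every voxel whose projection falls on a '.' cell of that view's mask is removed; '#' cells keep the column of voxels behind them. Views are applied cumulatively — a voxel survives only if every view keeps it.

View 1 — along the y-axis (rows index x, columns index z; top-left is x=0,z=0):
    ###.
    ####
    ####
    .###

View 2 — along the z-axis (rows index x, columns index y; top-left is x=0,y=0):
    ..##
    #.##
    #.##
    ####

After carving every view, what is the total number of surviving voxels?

initial block: 4^3 = 64
[1] y-view keeps 14 columns → grid now 56
[2] z-view keeps 12 columns → grid now 42

|visual hull| = 42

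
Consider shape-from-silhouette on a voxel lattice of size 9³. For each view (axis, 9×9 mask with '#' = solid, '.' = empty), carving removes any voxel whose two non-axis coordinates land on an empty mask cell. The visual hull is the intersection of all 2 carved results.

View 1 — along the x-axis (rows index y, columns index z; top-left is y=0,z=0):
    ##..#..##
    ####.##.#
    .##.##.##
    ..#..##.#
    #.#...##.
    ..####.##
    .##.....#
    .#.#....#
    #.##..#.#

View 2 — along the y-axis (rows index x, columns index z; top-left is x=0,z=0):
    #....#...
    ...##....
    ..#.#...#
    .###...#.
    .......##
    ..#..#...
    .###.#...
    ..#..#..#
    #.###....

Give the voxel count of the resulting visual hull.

voxel count = 133

before carving: 729 voxels (9×9×9)
[1] x-view keeps 43 columns → grid now 387
[2] y-view keeps 26 columns → grid now 133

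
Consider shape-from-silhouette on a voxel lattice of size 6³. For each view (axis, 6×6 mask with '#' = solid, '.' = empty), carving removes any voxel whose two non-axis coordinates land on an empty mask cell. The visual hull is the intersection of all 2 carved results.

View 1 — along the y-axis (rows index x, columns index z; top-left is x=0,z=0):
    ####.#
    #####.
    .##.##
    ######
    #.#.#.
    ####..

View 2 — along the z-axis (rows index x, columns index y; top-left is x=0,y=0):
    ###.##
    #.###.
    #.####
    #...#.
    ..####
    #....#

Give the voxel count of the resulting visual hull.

voxel count = 97

start: 6×6×6 = 216 voxels
after view 1 [y-axis, 27 of 36 cells solid] → remaining = 162
after view 2 [z-axis, 22 of 36 cells solid] → remaining = 97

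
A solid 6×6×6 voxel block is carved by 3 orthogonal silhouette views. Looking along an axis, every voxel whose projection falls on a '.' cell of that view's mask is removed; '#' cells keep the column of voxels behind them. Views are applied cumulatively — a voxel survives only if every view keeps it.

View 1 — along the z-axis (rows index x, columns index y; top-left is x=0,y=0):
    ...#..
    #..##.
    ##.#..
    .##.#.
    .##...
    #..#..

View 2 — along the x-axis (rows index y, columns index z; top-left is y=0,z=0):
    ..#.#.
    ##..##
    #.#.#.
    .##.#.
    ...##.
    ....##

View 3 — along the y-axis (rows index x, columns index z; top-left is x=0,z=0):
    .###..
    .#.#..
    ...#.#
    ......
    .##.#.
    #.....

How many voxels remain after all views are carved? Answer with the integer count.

start: 6×6×6 = 216 voxels
  1. axis=2 (XY plane), |mask|=14  ⇒  voxels=84
  2. axis=0 (YZ plane), |mask|=16  ⇒  voxels=40
  3. axis=1 (XZ plane), |mask|=11  ⇒  voxels=9

voxel count = 9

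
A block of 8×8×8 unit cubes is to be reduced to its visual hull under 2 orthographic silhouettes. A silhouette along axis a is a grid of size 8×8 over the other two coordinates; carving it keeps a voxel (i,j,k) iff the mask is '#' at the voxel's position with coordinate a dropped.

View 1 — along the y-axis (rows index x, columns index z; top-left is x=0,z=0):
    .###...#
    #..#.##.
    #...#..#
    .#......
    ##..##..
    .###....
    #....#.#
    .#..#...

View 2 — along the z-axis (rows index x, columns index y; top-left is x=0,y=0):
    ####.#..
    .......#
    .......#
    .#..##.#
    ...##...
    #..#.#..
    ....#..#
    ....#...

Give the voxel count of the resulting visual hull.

initial block: 8^3 = 512
  1. axis=1 (XZ plane), |mask|=24  ⇒  voxels=192
  2. axis=2 (XY plane), |mask|=19  ⇒  voxels=56

|visual hull| = 56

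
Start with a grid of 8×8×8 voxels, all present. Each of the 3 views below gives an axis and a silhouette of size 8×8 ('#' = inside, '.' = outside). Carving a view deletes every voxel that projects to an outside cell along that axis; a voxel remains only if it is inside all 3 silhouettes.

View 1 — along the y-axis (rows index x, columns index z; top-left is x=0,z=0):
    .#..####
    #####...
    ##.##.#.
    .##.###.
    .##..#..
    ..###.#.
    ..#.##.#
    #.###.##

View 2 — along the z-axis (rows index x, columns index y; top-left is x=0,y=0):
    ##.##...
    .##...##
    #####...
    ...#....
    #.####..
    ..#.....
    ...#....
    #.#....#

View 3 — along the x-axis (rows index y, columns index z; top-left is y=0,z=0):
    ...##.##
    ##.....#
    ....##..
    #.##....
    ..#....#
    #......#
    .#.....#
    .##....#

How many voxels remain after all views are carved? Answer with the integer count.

start: 8×8×8 = 512 voxels
step 1: project along y, AND mask (37/64) → |grid| = 296
step 2: project along z, AND mask (24/64) → |grid| = 111
step 3: project along x, AND mask (21/64) → |grid| = 33

33 voxels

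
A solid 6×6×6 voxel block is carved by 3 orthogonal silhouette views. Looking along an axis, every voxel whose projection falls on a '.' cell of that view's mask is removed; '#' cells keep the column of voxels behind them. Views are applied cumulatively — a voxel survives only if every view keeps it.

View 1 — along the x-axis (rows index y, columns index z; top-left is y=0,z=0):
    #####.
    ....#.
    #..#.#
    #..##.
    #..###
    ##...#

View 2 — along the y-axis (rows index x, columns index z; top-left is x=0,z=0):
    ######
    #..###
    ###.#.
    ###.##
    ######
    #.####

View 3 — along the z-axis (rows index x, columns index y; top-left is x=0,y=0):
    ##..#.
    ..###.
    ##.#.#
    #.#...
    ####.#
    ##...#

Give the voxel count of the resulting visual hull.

initial block: 6^3 = 216
V1 x: intersect with YZ mask (19 set) -- 114 left
V2 y: intersect with XZ mask (30 set) -- 98 left
V3 z: intersect with XY mask (20 set) -- 57 left

remaining voxels: 57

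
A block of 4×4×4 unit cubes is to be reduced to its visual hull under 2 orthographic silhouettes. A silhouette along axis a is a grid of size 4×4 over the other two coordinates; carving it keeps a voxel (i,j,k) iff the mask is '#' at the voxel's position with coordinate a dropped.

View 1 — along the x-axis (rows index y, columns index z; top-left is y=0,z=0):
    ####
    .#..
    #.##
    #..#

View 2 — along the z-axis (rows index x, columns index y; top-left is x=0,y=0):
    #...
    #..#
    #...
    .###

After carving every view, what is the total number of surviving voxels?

full grid |V| = 64
carve view 1 (along x, YZ-mask fill 10/16): 40 voxels remain
carve view 2 (along z, XY-mask fill 7/16): 20 voxels remain

remaining voxels: 20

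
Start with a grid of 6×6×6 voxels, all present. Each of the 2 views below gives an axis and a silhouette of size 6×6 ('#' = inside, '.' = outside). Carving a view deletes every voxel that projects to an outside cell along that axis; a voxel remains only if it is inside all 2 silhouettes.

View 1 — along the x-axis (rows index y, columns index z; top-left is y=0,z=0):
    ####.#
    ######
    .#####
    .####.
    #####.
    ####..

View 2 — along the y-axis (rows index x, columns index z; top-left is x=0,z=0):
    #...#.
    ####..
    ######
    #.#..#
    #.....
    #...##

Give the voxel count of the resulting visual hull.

start: 6×6×6 = 216 voxels
[1] x-view keeps 29 columns → grid now 174
[2] y-view keeps 19 columns → grid now 87

|visual hull| = 87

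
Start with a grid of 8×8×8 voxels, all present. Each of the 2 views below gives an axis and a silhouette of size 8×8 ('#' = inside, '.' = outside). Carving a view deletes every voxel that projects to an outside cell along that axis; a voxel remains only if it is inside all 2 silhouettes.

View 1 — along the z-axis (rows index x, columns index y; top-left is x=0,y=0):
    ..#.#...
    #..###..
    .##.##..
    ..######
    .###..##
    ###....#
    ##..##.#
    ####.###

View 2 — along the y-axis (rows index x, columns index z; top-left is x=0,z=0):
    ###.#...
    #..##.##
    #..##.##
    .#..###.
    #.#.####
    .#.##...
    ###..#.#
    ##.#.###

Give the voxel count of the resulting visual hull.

remaining voxels: 181

before carving: 512 voxels (8×8×8)
step 1: project along z, AND mask (37/64) → |grid| = 296
step 2: project along y, AND mask (38/64) → |grid| = 181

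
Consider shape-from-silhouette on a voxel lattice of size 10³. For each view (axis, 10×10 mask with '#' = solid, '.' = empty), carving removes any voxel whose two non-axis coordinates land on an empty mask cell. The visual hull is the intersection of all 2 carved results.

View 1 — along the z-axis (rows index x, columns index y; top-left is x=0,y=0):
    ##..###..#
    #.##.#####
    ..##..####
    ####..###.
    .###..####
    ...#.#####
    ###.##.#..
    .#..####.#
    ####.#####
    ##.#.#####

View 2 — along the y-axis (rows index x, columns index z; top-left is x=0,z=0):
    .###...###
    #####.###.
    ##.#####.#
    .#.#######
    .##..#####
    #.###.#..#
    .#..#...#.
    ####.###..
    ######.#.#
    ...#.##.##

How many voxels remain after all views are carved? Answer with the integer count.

remaining voxels: 461

full grid |V| = 1000
  1. axis=2 (XY plane), |mask|=69  ⇒  voxels=690
  2. axis=1 (XZ plane), |mask|=66  ⇒  voxels=461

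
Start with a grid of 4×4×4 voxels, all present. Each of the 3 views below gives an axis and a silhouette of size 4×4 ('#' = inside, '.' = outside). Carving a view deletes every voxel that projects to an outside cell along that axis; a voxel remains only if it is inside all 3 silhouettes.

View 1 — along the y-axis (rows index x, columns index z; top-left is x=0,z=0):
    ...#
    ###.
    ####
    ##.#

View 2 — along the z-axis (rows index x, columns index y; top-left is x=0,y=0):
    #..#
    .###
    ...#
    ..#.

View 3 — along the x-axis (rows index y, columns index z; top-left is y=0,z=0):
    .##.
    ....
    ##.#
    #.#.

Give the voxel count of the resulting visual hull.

|visual hull| = 9

before carving: 64 voxels (4×4×4)
V1 y: intersect with XZ mask (11 set) -- 44 left
V2 z: intersect with XY mask (7 set) -- 18 left
V3 x: intersect with YZ mask (7 set) -- 9 left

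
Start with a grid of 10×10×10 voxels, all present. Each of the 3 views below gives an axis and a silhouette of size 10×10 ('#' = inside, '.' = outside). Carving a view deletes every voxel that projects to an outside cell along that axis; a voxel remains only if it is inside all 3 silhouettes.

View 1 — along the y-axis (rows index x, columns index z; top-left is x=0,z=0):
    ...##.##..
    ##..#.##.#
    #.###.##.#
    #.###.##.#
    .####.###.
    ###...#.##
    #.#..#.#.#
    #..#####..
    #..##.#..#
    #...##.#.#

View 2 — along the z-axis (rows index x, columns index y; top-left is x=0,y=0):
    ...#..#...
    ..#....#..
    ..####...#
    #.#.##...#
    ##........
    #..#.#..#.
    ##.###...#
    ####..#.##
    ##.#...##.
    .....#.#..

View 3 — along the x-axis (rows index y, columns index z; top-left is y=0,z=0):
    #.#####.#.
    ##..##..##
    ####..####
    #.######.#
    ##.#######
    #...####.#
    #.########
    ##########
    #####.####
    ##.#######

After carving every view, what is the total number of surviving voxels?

|visual hull| = 192

initial block: 10^3 = 1000
step 1: project along y, AND mask (58/100) → |grid| = 580
step 2: project along z, AND mask (40/100) → |grid| = 235
step 3: project along x, AND mask (81/100) → |grid| = 192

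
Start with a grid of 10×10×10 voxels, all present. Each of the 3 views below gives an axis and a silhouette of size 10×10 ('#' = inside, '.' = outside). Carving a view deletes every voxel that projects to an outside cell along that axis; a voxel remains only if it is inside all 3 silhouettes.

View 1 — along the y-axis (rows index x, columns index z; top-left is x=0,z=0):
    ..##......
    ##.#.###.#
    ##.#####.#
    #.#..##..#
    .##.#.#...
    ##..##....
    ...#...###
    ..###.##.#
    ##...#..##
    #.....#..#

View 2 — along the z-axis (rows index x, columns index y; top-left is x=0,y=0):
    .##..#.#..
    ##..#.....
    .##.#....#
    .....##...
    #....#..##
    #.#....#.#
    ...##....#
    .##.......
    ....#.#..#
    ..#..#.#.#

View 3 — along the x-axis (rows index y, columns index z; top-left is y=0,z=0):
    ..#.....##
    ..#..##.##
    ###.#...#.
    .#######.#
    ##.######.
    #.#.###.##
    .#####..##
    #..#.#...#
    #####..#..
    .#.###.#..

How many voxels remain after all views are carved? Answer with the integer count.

initial block: 10^3 = 1000
V1 y: intersect with XZ mask (48 set) -- 480 left
V2 z: intersect with XY mask (33 set) -- 154 left
V3 x: intersect with YZ mask (58 set) -- 86 left

remaining voxels: 86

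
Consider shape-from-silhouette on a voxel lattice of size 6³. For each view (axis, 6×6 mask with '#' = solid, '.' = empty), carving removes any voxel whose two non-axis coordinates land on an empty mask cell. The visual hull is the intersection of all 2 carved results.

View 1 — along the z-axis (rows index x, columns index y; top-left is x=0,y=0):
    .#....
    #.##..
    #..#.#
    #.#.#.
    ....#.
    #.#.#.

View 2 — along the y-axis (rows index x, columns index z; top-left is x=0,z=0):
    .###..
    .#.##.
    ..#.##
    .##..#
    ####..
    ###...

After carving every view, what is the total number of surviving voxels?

full grid |V| = 216
step 1: project along z, AND mask (14/36) → |grid| = 84
step 2: project along y, AND mask (19/36) → |grid| = 43

voxel count = 43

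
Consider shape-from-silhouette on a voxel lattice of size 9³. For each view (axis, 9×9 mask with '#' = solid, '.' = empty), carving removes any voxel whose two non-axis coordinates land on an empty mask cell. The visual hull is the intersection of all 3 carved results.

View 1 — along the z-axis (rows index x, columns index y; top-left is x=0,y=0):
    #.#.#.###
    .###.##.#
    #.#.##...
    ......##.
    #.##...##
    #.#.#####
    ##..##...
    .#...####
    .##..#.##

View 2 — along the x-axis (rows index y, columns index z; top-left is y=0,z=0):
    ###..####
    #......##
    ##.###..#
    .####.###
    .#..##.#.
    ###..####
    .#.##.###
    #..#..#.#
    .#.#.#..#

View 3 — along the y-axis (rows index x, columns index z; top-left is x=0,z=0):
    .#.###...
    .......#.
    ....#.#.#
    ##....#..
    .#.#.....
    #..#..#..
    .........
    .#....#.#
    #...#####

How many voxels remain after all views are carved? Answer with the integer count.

start: 9×9×9 = 729 voxels
step 1: project along z, AND mask (44/81) → |grid| = 396
step 2: project along x, AND mask (48/81) → |grid| = 233
step 3: project along y, AND mask (25/81) → |grid| = 79

79 voxels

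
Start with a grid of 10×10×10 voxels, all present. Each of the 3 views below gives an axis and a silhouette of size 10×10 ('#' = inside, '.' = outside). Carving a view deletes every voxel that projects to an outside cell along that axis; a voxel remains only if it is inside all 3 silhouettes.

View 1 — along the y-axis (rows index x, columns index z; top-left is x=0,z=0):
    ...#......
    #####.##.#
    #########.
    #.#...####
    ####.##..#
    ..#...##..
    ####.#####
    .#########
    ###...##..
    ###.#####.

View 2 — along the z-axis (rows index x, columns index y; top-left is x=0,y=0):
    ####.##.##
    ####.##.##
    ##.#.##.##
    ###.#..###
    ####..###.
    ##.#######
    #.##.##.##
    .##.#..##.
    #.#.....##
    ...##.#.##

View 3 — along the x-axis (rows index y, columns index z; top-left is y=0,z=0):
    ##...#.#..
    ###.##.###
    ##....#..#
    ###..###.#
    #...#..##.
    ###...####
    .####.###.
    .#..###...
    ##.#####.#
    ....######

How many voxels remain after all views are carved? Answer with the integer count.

initial block: 10^3 = 1000
  1. axis=1 (XZ plane), |mask|=65  ⇒  voxels=650
  2. axis=2 (XY plane), |mask|=67  ⇒  voxels=421
  3. axis=0 (YZ plane), |mask|=59  ⇒  voxels=260

remaining voxels: 260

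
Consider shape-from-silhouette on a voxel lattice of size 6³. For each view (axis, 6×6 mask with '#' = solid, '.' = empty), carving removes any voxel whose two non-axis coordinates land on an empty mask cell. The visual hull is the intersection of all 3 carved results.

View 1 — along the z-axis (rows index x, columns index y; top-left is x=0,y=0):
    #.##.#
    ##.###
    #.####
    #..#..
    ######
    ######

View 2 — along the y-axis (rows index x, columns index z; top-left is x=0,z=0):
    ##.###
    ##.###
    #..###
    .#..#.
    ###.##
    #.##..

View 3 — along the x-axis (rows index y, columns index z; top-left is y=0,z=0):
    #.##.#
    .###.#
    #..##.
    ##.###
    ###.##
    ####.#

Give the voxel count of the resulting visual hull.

87 voxels

initial block: 6^3 = 216
V1 z: intersect with XY mask (28 set) -- 168 left
V2 y: intersect with XZ mask (24 set) -- 117 left
V3 x: intersect with YZ mask (26 set) -- 87 left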